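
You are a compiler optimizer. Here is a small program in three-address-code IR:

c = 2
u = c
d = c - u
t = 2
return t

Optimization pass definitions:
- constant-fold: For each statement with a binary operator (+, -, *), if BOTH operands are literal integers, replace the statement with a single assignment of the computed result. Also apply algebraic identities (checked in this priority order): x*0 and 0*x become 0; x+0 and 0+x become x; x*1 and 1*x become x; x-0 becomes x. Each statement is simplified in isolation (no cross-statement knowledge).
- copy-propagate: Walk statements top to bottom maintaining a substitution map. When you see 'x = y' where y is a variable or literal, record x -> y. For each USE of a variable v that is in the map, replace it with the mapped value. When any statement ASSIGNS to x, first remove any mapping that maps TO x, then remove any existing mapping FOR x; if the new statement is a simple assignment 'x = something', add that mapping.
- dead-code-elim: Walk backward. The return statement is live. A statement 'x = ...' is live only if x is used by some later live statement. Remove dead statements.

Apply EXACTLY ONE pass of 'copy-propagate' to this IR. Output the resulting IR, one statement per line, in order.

Applying copy-propagate statement-by-statement:
  [1] c = 2  (unchanged)
  [2] u = c  -> u = 2
  [3] d = c - u  -> d = 2 - 2
  [4] t = 2  (unchanged)
  [5] return t  -> return 2
Result (5 stmts):
  c = 2
  u = 2
  d = 2 - 2
  t = 2
  return 2

Answer: c = 2
u = 2
d = 2 - 2
t = 2
return 2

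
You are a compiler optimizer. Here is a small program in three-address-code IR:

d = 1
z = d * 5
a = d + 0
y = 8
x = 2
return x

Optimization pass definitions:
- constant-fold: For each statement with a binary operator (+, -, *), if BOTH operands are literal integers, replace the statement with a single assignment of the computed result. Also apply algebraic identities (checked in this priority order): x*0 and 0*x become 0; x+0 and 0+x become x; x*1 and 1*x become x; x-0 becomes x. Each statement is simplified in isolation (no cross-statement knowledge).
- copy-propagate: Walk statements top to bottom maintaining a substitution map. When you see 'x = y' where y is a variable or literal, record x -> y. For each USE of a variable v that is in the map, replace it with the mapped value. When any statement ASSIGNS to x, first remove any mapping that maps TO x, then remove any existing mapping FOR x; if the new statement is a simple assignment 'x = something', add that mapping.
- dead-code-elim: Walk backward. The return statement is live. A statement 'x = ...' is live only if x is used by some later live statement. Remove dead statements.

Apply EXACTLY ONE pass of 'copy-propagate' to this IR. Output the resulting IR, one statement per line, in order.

Applying copy-propagate statement-by-statement:
  [1] d = 1  (unchanged)
  [2] z = d * 5  -> z = 1 * 5
  [3] a = d + 0  -> a = 1 + 0
  [4] y = 8  (unchanged)
  [5] x = 2  (unchanged)
  [6] return x  -> return 2
Result (6 stmts):
  d = 1
  z = 1 * 5
  a = 1 + 0
  y = 8
  x = 2
  return 2

Answer: d = 1
z = 1 * 5
a = 1 + 0
y = 8
x = 2
return 2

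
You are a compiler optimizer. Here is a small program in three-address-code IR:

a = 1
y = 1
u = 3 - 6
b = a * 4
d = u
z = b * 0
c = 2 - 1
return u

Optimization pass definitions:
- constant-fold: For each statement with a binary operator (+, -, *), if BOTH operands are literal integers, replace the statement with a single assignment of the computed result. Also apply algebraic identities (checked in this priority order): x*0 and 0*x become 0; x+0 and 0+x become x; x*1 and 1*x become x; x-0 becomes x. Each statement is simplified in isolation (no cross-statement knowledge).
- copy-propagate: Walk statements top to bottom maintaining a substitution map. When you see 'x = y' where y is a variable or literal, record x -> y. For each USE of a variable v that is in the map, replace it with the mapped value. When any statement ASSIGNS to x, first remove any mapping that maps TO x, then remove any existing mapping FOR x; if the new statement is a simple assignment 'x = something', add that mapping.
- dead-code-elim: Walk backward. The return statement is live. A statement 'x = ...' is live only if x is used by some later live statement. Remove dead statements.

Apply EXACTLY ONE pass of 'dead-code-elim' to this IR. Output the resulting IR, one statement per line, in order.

Answer: u = 3 - 6
return u

Derivation:
Applying dead-code-elim statement-by-statement:
  [8] return u  -> KEEP (return); live=['u']
  [7] c = 2 - 1  -> DEAD (c not live)
  [6] z = b * 0  -> DEAD (z not live)
  [5] d = u  -> DEAD (d not live)
  [4] b = a * 4  -> DEAD (b not live)
  [3] u = 3 - 6  -> KEEP; live=[]
  [2] y = 1  -> DEAD (y not live)
  [1] a = 1  -> DEAD (a not live)
Result (2 stmts):
  u = 3 - 6
  return u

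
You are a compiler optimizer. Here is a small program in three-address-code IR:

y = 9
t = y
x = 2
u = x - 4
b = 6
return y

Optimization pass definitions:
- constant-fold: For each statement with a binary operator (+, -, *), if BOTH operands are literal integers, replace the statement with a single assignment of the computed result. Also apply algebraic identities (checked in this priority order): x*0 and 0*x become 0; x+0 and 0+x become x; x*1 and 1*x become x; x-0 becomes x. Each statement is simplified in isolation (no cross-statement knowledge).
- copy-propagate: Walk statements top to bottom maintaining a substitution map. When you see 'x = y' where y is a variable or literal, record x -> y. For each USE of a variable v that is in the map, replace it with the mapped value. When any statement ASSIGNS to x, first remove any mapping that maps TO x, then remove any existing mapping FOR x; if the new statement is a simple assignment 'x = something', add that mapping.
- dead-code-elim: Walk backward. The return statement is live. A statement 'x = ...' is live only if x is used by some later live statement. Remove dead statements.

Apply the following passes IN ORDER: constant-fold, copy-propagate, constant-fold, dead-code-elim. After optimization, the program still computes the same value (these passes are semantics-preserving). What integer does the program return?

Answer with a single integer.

Initial IR:
  y = 9
  t = y
  x = 2
  u = x - 4
  b = 6
  return y
After constant-fold (6 stmts):
  y = 9
  t = y
  x = 2
  u = x - 4
  b = 6
  return y
After copy-propagate (6 stmts):
  y = 9
  t = 9
  x = 2
  u = 2 - 4
  b = 6
  return 9
After constant-fold (6 stmts):
  y = 9
  t = 9
  x = 2
  u = -2
  b = 6
  return 9
After dead-code-elim (1 stmts):
  return 9
Evaluate:
  y = 9  =>  y = 9
  t = y  =>  t = 9
  x = 2  =>  x = 2
  u = x - 4  =>  u = -2
  b = 6  =>  b = 6
  return y = 9

Answer: 9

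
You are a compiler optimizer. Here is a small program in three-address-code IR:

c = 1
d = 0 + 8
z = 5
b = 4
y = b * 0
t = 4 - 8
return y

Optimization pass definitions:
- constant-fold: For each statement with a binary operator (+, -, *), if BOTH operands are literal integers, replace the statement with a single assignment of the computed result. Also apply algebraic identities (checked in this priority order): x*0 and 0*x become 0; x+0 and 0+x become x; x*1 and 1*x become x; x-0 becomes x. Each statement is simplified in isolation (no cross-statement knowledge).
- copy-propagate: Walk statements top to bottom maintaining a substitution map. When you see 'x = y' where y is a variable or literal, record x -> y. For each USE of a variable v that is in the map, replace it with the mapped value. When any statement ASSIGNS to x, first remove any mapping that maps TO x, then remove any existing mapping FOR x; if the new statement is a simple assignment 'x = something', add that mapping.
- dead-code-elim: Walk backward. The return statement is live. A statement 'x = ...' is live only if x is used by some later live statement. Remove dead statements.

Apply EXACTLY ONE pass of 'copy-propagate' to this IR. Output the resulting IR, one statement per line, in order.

Applying copy-propagate statement-by-statement:
  [1] c = 1  (unchanged)
  [2] d = 0 + 8  (unchanged)
  [3] z = 5  (unchanged)
  [4] b = 4  (unchanged)
  [5] y = b * 0  -> y = 4 * 0
  [6] t = 4 - 8  (unchanged)
  [7] return y  (unchanged)
Result (7 stmts):
  c = 1
  d = 0 + 8
  z = 5
  b = 4
  y = 4 * 0
  t = 4 - 8
  return y

Answer: c = 1
d = 0 + 8
z = 5
b = 4
y = 4 * 0
t = 4 - 8
return y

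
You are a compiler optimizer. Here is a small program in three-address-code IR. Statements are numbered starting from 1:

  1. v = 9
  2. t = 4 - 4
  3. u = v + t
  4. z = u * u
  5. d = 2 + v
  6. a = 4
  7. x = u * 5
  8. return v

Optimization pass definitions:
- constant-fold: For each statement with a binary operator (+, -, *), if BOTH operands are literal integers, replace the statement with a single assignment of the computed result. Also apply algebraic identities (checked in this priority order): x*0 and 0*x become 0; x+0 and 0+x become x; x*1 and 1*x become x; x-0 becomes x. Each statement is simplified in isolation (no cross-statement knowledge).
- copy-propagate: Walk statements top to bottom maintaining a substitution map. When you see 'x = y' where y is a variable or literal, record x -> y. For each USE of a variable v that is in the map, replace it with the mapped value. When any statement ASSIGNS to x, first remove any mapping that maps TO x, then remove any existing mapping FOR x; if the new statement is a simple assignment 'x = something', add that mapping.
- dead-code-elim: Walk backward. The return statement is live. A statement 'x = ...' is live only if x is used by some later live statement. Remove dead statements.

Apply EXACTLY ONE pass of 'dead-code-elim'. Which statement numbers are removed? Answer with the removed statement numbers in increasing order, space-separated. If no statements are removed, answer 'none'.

Answer: 2 3 4 5 6 7

Derivation:
Backward liveness scan:
Stmt 1 'v = 9': KEEP (v is live); live-in = []
Stmt 2 't = 4 - 4': DEAD (t not in live set ['v'])
Stmt 3 'u = v + t': DEAD (u not in live set ['v'])
Stmt 4 'z = u * u': DEAD (z not in live set ['v'])
Stmt 5 'd = 2 + v': DEAD (d not in live set ['v'])
Stmt 6 'a = 4': DEAD (a not in live set ['v'])
Stmt 7 'x = u * 5': DEAD (x not in live set ['v'])
Stmt 8 'return v': KEEP (return); live-in = ['v']
Removed statement numbers: [2, 3, 4, 5, 6, 7]
Surviving IR:
  v = 9
  return v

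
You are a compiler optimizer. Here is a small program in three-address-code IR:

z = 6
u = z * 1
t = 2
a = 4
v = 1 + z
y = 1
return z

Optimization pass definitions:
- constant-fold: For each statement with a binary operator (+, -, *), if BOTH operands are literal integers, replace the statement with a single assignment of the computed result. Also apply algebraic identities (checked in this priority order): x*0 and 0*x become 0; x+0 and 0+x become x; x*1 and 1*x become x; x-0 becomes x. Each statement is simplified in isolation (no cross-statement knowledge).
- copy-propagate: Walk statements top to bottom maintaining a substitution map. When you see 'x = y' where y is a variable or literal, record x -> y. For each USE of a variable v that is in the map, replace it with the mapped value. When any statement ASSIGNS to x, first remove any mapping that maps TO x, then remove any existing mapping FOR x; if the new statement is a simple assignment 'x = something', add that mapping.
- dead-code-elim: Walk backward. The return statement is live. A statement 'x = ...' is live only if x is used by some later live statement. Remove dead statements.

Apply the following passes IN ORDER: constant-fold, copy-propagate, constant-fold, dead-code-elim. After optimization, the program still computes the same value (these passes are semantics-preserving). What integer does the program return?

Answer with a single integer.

Answer: 6

Derivation:
Initial IR:
  z = 6
  u = z * 1
  t = 2
  a = 4
  v = 1 + z
  y = 1
  return z
After constant-fold (7 stmts):
  z = 6
  u = z
  t = 2
  a = 4
  v = 1 + z
  y = 1
  return z
After copy-propagate (7 stmts):
  z = 6
  u = 6
  t = 2
  a = 4
  v = 1 + 6
  y = 1
  return 6
After constant-fold (7 stmts):
  z = 6
  u = 6
  t = 2
  a = 4
  v = 7
  y = 1
  return 6
After dead-code-elim (1 stmts):
  return 6
Evaluate:
  z = 6  =>  z = 6
  u = z * 1  =>  u = 6
  t = 2  =>  t = 2
  a = 4  =>  a = 4
  v = 1 + z  =>  v = 7
  y = 1  =>  y = 1
  return z = 6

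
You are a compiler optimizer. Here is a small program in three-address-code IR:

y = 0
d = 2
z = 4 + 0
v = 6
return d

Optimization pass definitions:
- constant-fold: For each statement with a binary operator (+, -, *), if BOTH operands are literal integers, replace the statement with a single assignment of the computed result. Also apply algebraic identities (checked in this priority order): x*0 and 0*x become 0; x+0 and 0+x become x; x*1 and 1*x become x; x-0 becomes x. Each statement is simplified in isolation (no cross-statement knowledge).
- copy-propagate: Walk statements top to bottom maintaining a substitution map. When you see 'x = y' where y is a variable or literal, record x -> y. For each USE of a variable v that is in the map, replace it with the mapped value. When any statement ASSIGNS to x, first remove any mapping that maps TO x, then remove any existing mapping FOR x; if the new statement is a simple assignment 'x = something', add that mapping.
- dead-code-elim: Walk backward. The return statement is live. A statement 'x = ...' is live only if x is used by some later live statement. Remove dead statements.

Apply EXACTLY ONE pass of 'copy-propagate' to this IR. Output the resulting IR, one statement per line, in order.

Applying copy-propagate statement-by-statement:
  [1] y = 0  (unchanged)
  [2] d = 2  (unchanged)
  [3] z = 4 + 0  (unchanged)
  [4] v = 6  (unchanged)
  [5] return d  -> return 2
Result (5 stmts):
  y = 0
  d = 2
  z = 4 + 0
  v = 6
  return 2

Answer: y = 0
d = 2
z = 4 + 0
v = 6
return 2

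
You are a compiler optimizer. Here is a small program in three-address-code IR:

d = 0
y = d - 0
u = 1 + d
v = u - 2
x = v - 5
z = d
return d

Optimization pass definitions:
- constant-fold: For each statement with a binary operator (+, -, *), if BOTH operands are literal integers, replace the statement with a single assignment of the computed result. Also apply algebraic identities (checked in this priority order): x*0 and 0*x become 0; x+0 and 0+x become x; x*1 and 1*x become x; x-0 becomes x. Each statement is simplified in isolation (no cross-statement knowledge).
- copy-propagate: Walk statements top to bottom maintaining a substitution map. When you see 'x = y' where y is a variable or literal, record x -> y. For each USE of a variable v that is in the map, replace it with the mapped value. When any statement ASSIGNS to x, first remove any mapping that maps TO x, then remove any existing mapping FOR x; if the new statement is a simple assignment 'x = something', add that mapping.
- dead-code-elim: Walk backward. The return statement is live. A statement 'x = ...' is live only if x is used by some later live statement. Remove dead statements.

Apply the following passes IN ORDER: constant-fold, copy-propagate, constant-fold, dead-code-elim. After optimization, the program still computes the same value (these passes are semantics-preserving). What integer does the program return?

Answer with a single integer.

Answer: 0

Derivation:
Initial IR:
  d = 0
  y = d - 0
  u = 1 + d
  v = u - 2
  x = v - 5
  z = d
  return d
After constant-fold (7 stmts):
  d = 0
  y = d
  u = 1 + d
  v = u - 2
  x = v - 5
  z = d
  return d
After copy-propagate (7 stmts):
  d = 0
  y = 0
  u = 1 + 0
  v = u - 2
  x = v - 5
  z = 0
  return 0
After constant-fold (7 stmts):
  d = 0
  y = 0
  u = 1
  v = u - 2
  x = v - 5
  z = 0
  return 0
After dead-code-elim (1 stmts):
  return 0
Evaluate:
  d = 0  =>  d = 0
  y = d - 0  =>  y = 0
  u = 1 + d  =>  u = 1
  v = u - 2  =>  v = -1
  x = v - 5  =>  x = -6
  z = d  =>  z = 0
  return d = 0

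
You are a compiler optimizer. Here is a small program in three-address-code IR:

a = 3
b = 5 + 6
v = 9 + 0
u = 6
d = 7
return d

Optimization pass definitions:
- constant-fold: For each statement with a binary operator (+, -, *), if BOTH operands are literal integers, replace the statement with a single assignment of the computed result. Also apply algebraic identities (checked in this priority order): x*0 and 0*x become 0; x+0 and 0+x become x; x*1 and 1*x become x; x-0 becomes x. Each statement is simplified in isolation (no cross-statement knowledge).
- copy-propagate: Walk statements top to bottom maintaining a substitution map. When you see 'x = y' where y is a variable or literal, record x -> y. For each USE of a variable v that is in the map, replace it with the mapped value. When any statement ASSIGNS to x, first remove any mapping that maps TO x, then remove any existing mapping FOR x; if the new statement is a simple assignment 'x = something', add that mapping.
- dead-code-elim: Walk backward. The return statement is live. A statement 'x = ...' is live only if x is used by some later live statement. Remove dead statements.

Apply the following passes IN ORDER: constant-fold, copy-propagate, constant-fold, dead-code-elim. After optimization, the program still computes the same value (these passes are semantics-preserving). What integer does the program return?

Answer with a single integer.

Answer: 7

Derivation:
Initial IR:
  a = 3
  b = 5 + 6
  v = 9 + 0
  u = 6
  d = 7
  return d
After constant-fold (6 stmts):
  a = 3
  b = 11
  v = 9
  u = 6
  d = 7
  return d
After copy-propagate (6 stmts):
  a = 3
  b = 11
  v = 9
  u = 6
  d = 7
  return 7
After constant-fold (6 stmts):
  a = 3
  b = 11
  v = 9
  u = 6
  d = 7
  return 7
After dead-code-elim (1 stmts):
  return 7
Evaluate:
  a = 3  =>  a = 3
  b = 5 + 6  =>  b = 11
  v = 9 + 0  =>  v = 9
  u = 6  =>  u = 6
  d = 7  =>  d = 7
  return d = 7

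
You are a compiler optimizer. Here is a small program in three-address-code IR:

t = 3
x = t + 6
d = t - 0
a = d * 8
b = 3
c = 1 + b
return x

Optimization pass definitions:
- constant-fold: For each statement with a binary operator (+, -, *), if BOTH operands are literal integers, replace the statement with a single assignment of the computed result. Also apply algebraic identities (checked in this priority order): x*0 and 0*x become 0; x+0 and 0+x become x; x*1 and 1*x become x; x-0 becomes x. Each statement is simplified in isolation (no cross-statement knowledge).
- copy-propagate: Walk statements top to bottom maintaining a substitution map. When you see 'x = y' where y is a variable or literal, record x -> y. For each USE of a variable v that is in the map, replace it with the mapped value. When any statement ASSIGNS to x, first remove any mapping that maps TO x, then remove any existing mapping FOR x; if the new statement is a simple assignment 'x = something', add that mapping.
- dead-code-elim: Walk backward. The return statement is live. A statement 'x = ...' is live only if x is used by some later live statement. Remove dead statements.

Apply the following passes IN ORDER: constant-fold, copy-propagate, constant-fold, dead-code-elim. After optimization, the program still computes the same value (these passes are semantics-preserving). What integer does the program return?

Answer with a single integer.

Answer: 9

Derivation:
Initial IR:
  t = 3
  x = t + 6
  d = t - 0
  a = d * 8
  b = 3
  c = 1 + b
  return x
After constant-fold (7 stmts):
  t = 3
  x = t + 6
  d = t
  a = d * 8
  b = 3
  c = 1 + b
  return x
After copy-propagate (7 stmts):
  t = 3
  x = 3 + 6
  d = 3
  a = 3 * 8
  b = 3
  c = 1 + 3
  return x
After constant-fold (7 stmts):
  t = 3
  x = 9
  d = 3
  a = 24
  b = 3
  c = 4
  return x
After dead-code-elim (2 stmts):
  x = 9
  return x
Evaluate:
  t = 3  =>  t = 3
  x = t + 6  =>  x = 9
  d = t - 0  =>  d = 3
  a = d * 8  =>  a = 24
  b = 3  =>  b = 3
  c = 1 + b  =>  c = 4
  return x = 9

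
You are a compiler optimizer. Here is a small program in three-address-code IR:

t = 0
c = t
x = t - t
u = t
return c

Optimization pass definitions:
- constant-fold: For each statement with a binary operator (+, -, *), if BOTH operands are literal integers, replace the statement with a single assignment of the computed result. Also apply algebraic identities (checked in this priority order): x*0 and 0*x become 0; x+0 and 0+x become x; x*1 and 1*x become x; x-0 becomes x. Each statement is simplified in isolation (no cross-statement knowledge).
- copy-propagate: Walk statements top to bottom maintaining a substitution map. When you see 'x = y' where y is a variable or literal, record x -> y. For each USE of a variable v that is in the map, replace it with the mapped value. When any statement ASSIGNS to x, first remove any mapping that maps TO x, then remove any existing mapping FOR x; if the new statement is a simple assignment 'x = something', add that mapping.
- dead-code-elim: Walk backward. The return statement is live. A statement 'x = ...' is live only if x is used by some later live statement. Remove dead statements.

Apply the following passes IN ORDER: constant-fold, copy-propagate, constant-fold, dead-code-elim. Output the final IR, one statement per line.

Initial IR:
  t = 0
  c = t
  x = t - t
  u = t
  return c
After constant-fold (5 stmts):
  t = 0
  c = t
  x = t - t
  u = t
  return c
After copy-propagate (5 stmts):
  t = 0
  c = 0
  x = 0 - 0
  u = 0
  return 0
After constant-fold (5 stmts):
  t = 0
  c = 0
  x = 0
  u = 0
  return 0
After dead-code-elim (1 stmts):
  return 0

Answer: return 0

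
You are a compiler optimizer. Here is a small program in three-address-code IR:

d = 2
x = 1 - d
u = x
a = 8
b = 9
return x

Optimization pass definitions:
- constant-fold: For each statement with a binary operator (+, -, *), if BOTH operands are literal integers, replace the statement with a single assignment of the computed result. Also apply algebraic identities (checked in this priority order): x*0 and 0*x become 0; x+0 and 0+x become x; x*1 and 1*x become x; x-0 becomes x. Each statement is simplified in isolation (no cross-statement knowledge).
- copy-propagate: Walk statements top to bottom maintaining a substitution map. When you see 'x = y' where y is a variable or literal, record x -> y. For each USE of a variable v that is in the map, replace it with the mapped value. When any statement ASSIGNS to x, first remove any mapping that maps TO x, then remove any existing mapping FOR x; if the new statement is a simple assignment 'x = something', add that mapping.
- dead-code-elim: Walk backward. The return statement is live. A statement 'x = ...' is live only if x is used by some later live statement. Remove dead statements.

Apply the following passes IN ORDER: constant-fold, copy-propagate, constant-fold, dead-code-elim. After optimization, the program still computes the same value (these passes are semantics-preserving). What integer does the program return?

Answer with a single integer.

Answer: -1

Derivation:
Initial IR:
  d = 2
  x = 1 - d
  u = x
  a = 8
  b = 9
  return x
After constant-fold (6 stmts):
  d = 2
  x = 1 - d
  u = x
  a = 8
  b = 9
  return x
After copy-propagate (6 stmts):
  d = 2
  x = 1 - 2
  u = x
  a = 8
  b = 9
  return x
After constant-fold (6 stmts):
  d = 2
  x = -1
  u = x
  a = 8
  b = 9
  return x
After dead-code-elim (2 stmts):
  x = -1
  return x
Evaluate:
  d = 2  =>  d = 2
  x = 1 - d  =>  x = -1
  u = x  =>  u = -1
  a = 8  =>  a = 8
  b = 9  =>  b = 9
  return x = -1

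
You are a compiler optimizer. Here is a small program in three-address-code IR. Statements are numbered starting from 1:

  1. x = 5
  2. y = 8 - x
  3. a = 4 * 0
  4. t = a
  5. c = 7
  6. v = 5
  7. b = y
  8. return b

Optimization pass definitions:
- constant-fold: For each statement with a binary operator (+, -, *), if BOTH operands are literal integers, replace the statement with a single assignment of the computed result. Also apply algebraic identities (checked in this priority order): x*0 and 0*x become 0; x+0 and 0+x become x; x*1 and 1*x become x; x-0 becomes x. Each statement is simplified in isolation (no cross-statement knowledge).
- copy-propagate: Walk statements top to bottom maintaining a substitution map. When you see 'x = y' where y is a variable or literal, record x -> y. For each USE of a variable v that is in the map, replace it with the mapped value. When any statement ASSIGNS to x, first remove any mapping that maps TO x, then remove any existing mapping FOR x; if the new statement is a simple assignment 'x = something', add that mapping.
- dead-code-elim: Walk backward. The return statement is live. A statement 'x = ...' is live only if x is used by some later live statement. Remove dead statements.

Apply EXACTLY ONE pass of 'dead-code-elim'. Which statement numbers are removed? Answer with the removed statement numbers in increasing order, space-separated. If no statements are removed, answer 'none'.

Backward liveness scan:
Stmt 1 'x = 5': KEEP (x is live); live-in = []
Stmt 2 'y = 8 - x': KEEP (y is live); live-in = ['x']
Stmt 3 'a = 4 * 0': DEAD (a not in live set ['y'])
Stmt 4 't = a': DEAD (t not in live set ['y'])
Stmt 5 'c = 7': DEAD (c not in live set ['y'])
Stmt 6 'v = 5': DEAD (v not in live set ['y'])
Stmt 7 'b = y': KEEP (b is live); live-in = ['y']
Stmt 8 'return b': KEEP (return); live-in = ['b']
Removed statement numbers: [3, 4, 5, 6]
Surviving IR:
  x = 5
  y = 8 - x
  b = y
  return b

Answer: 3 4 5 6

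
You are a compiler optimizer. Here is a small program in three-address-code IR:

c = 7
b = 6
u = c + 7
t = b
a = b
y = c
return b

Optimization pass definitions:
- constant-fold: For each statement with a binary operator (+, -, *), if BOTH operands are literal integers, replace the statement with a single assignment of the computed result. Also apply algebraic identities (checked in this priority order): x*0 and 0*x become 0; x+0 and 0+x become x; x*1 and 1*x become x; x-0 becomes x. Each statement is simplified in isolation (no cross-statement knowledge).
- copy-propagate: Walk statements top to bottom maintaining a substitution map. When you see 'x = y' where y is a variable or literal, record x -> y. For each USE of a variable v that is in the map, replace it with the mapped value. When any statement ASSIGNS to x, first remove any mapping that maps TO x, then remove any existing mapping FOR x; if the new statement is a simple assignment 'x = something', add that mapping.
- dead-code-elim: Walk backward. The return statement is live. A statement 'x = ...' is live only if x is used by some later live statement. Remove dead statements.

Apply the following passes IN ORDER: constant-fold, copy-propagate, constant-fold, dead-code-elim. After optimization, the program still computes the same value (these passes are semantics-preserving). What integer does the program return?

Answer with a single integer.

Answer: 6

Derivation:
Initial IR:
  c = 7
  b = 6
  u = c + 7
  t = b
  a = b
  y = c
  return b
After constant-fold (7 stmts):
  c = 7
  b = 6
  u = c + 7
  t = b
  a = b
  y = c
  return b
After copy-propagate (7 stmts):
  c = 7
  b = 6
  u = 7 + 7
  t = 6
  a = 6
  y = 7
  return 6
After constant-fold (7 stmts):
  c = 7
  b = 6
  u = 14
  t = 6
  a = 6
  y = 7
  return 6
After dead-code-elim (1 stmts):
  return 6
Evaluate:
  c = 7  =>  c = 7
  b = 6  =>  b = 6
  u = c + 7  =>  u = 14
  t = b  =>  t = 6
  a = b  =>  a = 6
  y = c  =>  y = 7
  return b = 6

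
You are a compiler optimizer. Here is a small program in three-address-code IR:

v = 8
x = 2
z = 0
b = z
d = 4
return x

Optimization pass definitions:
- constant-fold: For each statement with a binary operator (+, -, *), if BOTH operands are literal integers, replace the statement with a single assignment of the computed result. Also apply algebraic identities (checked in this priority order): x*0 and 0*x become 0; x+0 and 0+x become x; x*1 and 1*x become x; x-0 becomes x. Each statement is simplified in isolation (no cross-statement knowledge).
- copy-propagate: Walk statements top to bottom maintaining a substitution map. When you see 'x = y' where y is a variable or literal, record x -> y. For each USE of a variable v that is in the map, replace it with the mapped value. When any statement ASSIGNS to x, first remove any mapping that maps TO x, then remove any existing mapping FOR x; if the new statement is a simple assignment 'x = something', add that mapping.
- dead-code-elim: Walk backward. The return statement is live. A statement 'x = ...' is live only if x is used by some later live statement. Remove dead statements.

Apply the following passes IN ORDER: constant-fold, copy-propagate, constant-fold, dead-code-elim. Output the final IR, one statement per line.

Answer: return 2

Derivation:
Initial IR:
  v = 8
  x = 2
  z = 0
  b = z
  d = 4
  return x
After constant-fold (6 stmts):
  v = 8
  x = 2
  z = 0
  b = z
  d = 4
  return x
After copy-propagate (6 stmts):
  v = 8
  x = 2
  z = 0
  b = 0
  d = 4
  return 2
After constant-fold (6 stmts):
  v = 8
  x = 2
  z = 0
  b = 0
  d = 4
  return 2
After dead-code-elim (1 stmts):
  return 2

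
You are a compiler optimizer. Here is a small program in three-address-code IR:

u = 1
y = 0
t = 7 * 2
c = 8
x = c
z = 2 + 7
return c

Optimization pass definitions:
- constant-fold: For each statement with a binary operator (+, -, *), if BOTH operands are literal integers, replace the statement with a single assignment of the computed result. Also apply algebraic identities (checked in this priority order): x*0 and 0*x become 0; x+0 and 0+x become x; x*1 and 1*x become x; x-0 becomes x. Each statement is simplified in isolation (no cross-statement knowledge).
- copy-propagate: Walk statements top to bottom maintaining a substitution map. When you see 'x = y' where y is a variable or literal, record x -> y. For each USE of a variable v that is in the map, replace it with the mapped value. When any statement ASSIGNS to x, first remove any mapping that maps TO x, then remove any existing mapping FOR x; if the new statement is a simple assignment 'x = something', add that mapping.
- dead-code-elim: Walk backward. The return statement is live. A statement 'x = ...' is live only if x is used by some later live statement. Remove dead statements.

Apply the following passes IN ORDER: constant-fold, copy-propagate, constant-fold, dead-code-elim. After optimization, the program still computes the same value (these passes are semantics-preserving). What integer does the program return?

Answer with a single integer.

Answer: 8

Derivation:
Initial IR:
  u = 1
  y = 0
  t = 7 * 2
  c = 8
  x = c
  z = 2 + 7
  return c
After constant-fold (7 stmts):
  u = 1
  y = 0
  t = 14
  c = 8
  x = c
  z = 9
  return c
After copy-propagate (7 stmts):
  u = 1
  y = 0
  t = 14
  c = 8
  x = 8
  z = 9
  return 8
After constant-fold (7 stmts):
  u = 1
  y = 0
  t = 14
  c = 8
  x = 8
  z = 9
  return 8
After dead-code-elim (1 stmts):
  return 8
Evaluate:
  u = 1  =>  u = 1
  y = 0  =>  y = 0
  t = 7 * 2  =>  t = 14
  c = 8  =>  c = 8
  x = c  =>  x = 8
  z = 2 + 7  =>  z = 9
  return c = 8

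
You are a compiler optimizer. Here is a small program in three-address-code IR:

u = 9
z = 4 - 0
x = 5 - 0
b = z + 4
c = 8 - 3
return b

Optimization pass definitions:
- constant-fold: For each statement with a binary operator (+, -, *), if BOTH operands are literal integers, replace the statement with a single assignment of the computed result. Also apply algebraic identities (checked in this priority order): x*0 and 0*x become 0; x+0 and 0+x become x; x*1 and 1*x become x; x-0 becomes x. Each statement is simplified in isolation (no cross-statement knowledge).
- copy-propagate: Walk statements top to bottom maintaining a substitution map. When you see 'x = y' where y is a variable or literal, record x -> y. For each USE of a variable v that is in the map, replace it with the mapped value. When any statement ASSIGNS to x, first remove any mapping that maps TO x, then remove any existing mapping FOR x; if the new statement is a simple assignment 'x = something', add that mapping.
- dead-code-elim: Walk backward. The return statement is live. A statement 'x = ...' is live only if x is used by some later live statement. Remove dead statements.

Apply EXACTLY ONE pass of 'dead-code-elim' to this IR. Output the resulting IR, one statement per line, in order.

Applying dead-code-elim statement-by-statement:
  [6] return b  -> KEEP (return); live=['b']
  [5] c = 8 - 3  -> DEAD (c not live)
  [4] b = z + 4  -> KEEP; live=['z']
  [3] x = 5 - 0  -> DEAD (x not live)
  [2] z = 4 - 0  -> KEEP; live=[]
  [1] u = 9  -> DEAD (u not live)
Result (3 stmts):
  z = 4 - 0
  b = z + 4
  return b

Answer: z = 4 - 0
b = z + 4
return b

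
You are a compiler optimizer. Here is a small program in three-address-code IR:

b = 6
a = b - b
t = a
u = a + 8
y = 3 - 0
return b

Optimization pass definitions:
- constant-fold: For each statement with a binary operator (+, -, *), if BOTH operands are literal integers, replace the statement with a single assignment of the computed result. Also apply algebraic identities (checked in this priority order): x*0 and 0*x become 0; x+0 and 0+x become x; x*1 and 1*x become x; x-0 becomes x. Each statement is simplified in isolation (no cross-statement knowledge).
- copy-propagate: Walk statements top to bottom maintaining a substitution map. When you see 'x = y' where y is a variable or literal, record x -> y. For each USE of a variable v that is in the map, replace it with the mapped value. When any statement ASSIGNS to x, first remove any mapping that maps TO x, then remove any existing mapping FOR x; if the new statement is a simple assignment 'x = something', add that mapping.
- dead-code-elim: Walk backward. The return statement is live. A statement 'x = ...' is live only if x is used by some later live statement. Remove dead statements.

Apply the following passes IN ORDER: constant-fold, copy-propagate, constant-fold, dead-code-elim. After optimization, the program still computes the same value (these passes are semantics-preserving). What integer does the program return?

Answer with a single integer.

Answer: 6

Derivation:
Initial IR:
  b = 6
  a = b - b
  t = a
  u = a + 8
  y = 3 - 0
  return b
After constant-fold (6 stmts):
  b = 6
  a = b - b
  t = a
  u = a + 8
  y = 3
  return b
After copy-propagate (6 stmts):
  b = 6
  a = 6 - 6
  t = a
  u = a + 8
  y = 3
  return 6
After constant-fold (6 stmts):
  b = 6
  a = 0
  t = a
  u = a + 8
  y = 3
  return 6
After dead-code-elim (1 stmts):
  return 6
Evaluate:
  b = 6  =>  b = 6
  a = b - b  =>  a = 0
  t = a  =>  t = 0
  u = a + 8  =>  u = 8
  y = 3 - 0  =>  y = 3
  return b = 6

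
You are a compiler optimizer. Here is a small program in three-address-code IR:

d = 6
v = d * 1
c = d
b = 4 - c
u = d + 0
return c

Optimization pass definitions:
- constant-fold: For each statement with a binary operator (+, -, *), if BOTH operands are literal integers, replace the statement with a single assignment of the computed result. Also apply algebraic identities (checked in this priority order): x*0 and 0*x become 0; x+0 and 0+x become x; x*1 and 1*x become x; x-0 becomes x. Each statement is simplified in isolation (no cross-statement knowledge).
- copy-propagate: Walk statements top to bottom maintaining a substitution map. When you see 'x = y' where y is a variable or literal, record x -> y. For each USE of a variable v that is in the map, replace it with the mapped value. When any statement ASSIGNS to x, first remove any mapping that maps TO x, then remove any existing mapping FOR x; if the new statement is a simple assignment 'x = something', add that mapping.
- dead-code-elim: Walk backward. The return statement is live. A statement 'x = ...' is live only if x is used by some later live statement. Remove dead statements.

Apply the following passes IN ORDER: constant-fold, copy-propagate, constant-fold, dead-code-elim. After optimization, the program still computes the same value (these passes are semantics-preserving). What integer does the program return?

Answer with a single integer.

Initial IR:
  d = 6
  v = d * 1
  c = d
  b = 4 - c
  u = d + 0
  return c
After constant-fold (6 stmts):
  d = 6
  v = d
  c = d
  b = 4 - c
  u = d
  return c
After copy-propagate (6 stmts):
  d = 6
  v = 6
  c = 6
  b = 4 - 6
  u = 6
  return 6
After constant-fold (6 stmts):
  d = 6
  v = 6
  c = 6
  b = -2
  u = 6
  return 6
After dead-code-elim (1 stmts):
  return 6
Evaluate:
  d = 6  =>  d = 6
  v = d * 1  =>  v = 6
  c = d  =>  c = 6
  b = 4 - c  =>  b = -2
  u = d + 0  =>  u = 6
  return c = 6

Answer: 6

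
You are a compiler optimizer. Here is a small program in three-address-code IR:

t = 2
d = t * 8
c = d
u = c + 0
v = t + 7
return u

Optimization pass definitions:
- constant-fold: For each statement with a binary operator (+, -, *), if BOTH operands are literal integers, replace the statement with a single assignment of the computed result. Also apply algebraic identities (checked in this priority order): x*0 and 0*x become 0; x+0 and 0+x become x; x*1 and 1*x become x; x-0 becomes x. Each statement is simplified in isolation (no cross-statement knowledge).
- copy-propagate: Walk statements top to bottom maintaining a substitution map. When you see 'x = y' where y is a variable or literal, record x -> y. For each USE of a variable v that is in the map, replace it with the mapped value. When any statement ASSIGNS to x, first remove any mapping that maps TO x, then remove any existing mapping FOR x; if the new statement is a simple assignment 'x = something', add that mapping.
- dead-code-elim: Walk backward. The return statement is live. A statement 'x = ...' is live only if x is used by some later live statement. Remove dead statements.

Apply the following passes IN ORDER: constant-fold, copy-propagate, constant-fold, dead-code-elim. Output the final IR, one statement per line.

Initial IR:
  t = 2
  d = t * 8
  c = d
  u = c + 0
  v = t + 7
  return u
After constant-fold (6 stmts):
  t = 2
  d = t * 8
  c = d
  u = c
  v = t + 7
  return u
After copy-propagate (6 stmts):
  t = 2
  d = 2 * 8
  c = d
  u = d
  v = 2 + 7
  return d
After constant-fold (6 stmts):
  t = 2
  d = 16
  c = d
  u = d
  v = 9
  return d
After dead-code-elim (2 stmts):
  d = 16
  return d

Answer: d = 16
return d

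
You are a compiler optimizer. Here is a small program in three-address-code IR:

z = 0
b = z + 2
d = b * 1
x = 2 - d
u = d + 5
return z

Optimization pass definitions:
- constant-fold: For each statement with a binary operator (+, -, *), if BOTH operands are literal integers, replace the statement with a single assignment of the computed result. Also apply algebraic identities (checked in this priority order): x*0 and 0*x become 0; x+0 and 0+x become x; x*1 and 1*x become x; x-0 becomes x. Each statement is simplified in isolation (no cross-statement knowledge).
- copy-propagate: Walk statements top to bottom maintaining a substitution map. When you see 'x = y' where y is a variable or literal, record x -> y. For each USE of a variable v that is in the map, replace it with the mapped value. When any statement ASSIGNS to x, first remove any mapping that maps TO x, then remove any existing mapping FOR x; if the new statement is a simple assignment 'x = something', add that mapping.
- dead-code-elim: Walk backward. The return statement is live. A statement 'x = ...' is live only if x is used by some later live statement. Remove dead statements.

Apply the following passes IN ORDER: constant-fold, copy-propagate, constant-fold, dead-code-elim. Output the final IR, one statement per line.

Answer: return 0

Derivation:
Initial IR:
  z = 0
  b = z + 2
  d = b * 1
  x = 2 - d
  u = d + 5
  return z
After constant-fold (6 stmts):
  z = 0
  b = z + 2
  d = b
  x = 2 - d
  u = d + 5
  return z
After copy-propagate (6 stmts):
  z = 0
  b = 0 + 2
  d = b
  x = 2 - b
  u = b + 5
  return 0
After constant-fold (6 stmts):
  z = 0
  b = 2
  d = b
  x = 2 - b
  u = b + 5
  return 0
After dead-code-elim (1 stmts):
  return 0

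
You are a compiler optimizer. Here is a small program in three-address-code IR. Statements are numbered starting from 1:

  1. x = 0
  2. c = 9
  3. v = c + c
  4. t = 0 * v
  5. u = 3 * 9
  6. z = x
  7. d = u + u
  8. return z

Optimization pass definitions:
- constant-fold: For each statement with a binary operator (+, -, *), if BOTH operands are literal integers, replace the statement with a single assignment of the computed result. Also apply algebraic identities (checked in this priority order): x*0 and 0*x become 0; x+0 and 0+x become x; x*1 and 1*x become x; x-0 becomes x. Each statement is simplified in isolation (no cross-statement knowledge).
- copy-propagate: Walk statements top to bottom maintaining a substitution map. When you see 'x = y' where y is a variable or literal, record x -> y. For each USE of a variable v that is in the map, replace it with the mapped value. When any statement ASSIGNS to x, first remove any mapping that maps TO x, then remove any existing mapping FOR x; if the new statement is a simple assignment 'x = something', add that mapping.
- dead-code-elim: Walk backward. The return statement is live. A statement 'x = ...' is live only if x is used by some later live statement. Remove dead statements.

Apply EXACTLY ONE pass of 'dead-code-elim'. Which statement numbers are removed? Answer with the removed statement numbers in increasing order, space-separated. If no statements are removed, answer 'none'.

Answer: 2 3 4 5 7

Derivation:
Backward liveness scan:
Stmt 1 'x = 0': KEEP (x is live); live-in = []
Stmt 2 'c = 9': DEAD (c not in live set ['x'])
Stmt 3 'v = c + c': DEAD (v not in live set ['x'])
Stmt 4 't = 0 * v': DEAD (t not in live set ['x'])
Stmt 5 'u = 3 * 9': DEAD (u not in live set ['x'])
Stmt 6 'z = x': KEEP (z is live); live-in = ['x']
Stmt 7 'd = u + u': DEAD (d not in live set ['z'])
Stmt 8 'return z': KEEP (return); live-in = ['z']
Removed statement numbers: [2, 3, 4, 5, 7]
Surviving IR:
  x = 0
  z = x
  return z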